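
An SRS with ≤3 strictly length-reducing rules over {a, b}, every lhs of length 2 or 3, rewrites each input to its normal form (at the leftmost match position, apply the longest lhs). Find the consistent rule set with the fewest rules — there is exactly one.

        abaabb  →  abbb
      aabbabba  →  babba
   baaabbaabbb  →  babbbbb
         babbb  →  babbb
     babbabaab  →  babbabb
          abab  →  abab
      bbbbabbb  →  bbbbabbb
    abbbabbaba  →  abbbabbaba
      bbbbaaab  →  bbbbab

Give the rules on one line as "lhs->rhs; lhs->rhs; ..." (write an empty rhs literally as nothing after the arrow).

  | abaabb => abbb
  | aabbabba => babba
  | baaabbaabbb => babbaabbb => babbbbb
  | babbb

aab->; baa->b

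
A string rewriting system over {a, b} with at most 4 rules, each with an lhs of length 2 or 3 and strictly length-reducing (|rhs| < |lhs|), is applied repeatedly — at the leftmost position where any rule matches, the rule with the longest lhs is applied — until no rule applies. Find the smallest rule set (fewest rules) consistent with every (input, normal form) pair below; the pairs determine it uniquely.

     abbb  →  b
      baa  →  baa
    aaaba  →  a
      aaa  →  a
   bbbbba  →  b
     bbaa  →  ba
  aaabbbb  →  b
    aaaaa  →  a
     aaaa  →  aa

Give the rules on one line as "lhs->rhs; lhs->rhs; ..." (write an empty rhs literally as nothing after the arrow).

  | abbb => bb => b
  | baa
  | aaaba => aba => a
  | aaa => a

aaa->a; ab->; bb->b; bba->b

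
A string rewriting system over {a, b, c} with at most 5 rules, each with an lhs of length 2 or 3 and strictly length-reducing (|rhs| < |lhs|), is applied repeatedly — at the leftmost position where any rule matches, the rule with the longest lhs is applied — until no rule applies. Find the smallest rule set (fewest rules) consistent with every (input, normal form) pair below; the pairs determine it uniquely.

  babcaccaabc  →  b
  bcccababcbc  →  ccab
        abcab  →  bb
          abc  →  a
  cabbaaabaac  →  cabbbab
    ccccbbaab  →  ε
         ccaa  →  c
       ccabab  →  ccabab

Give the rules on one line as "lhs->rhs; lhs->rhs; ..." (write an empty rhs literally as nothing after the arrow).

aa->b; bc->; bcb->a; cb->

  | babcaccaabc => baaccaabc => bbccaabc => bcaabc => aabc => bbc => b
  | bcccababcbc => ccababcbc => ccabaac => ccabbc => ccab
  | abcab => aab => bb
  | abc => a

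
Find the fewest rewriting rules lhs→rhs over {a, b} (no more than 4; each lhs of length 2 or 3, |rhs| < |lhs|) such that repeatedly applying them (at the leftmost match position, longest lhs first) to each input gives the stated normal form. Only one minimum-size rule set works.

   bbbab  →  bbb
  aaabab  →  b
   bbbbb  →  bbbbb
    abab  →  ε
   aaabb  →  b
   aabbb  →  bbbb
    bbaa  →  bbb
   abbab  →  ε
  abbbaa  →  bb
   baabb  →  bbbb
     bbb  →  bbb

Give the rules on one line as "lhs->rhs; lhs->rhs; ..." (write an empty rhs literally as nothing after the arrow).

  | bbbab => bbb
  | aaabab => babab => bab => b
  | bbbbb
  | abab => ab => ε

aa->b; ab->; abb->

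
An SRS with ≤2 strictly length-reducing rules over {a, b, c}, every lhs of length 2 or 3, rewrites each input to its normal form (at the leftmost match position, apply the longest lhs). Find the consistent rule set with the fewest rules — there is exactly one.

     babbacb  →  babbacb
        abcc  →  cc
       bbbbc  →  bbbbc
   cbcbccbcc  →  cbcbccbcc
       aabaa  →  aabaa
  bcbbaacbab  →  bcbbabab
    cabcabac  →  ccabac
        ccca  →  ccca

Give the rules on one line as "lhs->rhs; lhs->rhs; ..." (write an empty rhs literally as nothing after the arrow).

  | babbacb
  | abcc => cc
  | bbbbc
  | cbcbccbcc

aac->a; abc->c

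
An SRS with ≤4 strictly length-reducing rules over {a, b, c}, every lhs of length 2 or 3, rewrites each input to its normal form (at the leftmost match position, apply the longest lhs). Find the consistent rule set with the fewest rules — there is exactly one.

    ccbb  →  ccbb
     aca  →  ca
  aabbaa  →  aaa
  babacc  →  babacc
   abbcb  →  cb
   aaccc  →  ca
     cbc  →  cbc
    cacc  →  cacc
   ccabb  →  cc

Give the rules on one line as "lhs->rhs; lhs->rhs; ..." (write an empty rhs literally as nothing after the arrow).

abb->; aca->ca; ccc->ca

  | ccbb
  | aca => ca
  | aabbaa => aaa
  | babacc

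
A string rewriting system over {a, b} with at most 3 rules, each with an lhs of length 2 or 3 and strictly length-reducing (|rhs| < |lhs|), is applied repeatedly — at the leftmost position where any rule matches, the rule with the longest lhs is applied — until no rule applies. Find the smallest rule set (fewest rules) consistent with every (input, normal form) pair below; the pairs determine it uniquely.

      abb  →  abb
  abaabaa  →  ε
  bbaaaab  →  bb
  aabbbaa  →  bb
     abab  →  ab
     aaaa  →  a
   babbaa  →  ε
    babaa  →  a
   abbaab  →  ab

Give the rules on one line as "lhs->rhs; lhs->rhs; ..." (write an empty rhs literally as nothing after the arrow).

aa->b; ba->

  | abb
  | abaabaa => aabaa => bbaa => ba => ε
  | bbaaaab => baaab => aab => bb
  | aabbbaa => bbbbaa => bbba => bb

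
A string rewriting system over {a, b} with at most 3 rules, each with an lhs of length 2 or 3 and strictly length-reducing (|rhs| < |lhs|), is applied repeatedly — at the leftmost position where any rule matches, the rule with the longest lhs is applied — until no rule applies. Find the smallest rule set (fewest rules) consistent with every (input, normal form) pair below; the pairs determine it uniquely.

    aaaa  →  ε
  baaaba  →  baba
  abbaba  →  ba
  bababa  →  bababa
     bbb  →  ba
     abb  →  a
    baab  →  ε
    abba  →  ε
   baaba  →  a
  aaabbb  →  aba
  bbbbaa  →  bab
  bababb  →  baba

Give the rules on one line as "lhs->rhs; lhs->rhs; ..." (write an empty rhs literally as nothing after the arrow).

  | aaaa => aa => ε
  | baaaba => baba
  | abbaba => aaba => ba
  | bababa

aa->; bb->; bbb->ba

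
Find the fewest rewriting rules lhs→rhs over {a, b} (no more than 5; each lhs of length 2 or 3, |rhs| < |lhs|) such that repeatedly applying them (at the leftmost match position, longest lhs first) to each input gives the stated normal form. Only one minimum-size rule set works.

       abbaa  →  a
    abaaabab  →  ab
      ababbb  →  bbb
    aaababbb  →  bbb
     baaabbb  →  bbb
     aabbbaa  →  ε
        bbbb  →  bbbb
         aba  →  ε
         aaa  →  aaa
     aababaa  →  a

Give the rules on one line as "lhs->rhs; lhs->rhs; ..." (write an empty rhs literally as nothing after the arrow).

  | abbaa => bbaa => a
  | abaaabab => aabab => ab
  | ababbb => bbb
  | aaababbb => aabbb => abbb => bbb

aba->; abb->bb; ba->; bba->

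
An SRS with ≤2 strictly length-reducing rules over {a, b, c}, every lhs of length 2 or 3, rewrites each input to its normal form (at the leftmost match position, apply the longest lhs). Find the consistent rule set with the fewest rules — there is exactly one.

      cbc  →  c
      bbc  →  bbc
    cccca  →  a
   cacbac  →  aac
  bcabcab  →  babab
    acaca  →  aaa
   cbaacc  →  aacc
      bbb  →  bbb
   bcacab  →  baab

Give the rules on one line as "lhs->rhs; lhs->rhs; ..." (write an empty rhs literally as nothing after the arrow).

ca->a; cb->

  | cbc => c
  | bbc
  | cccca => ccca => cca => ca => a
  | cacbac => acbac => aac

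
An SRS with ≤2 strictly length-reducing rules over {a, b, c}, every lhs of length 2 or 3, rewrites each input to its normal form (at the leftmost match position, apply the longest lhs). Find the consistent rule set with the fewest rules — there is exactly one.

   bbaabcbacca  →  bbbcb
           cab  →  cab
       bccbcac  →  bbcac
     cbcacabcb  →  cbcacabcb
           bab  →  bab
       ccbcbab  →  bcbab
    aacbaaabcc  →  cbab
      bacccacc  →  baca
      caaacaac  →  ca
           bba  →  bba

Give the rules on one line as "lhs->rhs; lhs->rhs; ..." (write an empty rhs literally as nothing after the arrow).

aa->; cc->

  | bbaabcbacca => bbbcbacca => bbbcbaa => bbbcb
  | cab
  | bccbcac => bbcac
  | cbcacabcb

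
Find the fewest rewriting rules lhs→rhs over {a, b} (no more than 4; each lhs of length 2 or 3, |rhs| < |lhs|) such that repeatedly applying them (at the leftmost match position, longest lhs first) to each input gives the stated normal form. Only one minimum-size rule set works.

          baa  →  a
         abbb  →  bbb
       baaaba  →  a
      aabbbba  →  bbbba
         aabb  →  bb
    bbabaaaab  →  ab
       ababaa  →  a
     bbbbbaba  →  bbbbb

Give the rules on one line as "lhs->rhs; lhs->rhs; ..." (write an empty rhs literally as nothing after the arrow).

  | baa => a
  | abbb => bbb
  | baaaba => aaba => a
  | aabbbba => abbbba => bbbba

aba->; abb->bb; baa->a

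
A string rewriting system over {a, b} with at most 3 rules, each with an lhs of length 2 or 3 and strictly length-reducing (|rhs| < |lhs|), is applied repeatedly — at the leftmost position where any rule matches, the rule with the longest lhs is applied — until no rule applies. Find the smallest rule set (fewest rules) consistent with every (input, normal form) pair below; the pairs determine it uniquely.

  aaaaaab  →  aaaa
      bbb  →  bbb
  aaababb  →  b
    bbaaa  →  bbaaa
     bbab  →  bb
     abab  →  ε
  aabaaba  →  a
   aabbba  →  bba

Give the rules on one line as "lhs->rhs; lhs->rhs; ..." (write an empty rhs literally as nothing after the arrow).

aab->; ab->

  | aaaaaab => aaaa
  | bbb
  | aaababb => aabb => b
  | bbaaa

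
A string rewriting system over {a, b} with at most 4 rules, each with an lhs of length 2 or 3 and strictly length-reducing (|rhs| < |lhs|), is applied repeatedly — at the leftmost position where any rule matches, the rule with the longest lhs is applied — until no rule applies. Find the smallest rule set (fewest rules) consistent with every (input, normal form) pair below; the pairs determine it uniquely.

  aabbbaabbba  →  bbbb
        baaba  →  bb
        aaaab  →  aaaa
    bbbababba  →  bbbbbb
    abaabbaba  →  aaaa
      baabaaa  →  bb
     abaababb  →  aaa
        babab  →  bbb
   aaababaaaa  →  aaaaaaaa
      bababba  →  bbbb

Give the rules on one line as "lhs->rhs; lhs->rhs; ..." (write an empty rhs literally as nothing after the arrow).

ab->a; abb->b; ba->b

  | aabbbaabbba => abbaabbba => baabbba => babbba => bbbba => bbbb
  | baaba => baba => bba => bb
  | aaaab => aaaa
  | bbbababba => bbbbabba => bbbbbba => bbbbbb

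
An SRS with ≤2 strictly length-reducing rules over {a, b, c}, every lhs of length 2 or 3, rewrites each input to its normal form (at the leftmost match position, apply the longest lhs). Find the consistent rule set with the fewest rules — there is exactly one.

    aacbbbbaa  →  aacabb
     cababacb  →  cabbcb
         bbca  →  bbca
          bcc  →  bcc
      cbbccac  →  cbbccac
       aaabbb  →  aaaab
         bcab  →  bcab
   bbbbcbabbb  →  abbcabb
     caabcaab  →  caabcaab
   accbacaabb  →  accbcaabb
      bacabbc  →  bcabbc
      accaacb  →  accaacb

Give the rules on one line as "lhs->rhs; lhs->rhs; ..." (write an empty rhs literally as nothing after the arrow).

ba->b; bbb->ab

  | aacbbbbaa => aacabbaa => aacabba => aacabb
  | cababacb => cabbacb => cabbcb
  | bbca
  | bcc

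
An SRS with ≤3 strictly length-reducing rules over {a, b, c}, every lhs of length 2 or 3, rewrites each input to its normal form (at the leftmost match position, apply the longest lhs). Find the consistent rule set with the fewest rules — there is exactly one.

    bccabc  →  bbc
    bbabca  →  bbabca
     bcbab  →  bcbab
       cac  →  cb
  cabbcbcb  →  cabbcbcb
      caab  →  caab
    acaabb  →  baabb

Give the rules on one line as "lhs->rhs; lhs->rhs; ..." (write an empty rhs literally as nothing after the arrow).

  | bccabc => bbc
  | bbabca
  | bcbab
  | cac => cb

ac->b; cca->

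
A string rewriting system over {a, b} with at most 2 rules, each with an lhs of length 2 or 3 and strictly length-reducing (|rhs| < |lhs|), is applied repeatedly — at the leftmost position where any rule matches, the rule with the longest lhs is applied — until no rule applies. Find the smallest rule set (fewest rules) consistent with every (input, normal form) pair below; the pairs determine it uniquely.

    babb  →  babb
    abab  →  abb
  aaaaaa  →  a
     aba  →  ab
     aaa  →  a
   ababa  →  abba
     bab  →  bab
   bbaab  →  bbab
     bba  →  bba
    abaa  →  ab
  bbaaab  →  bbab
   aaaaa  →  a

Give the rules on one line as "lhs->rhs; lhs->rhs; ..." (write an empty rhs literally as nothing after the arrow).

  | babb
  | abab => abb
  | aaaaaa => aaaaa => aaaa => aaa => aa => a
  | aba => ab

aa->a; aba->ab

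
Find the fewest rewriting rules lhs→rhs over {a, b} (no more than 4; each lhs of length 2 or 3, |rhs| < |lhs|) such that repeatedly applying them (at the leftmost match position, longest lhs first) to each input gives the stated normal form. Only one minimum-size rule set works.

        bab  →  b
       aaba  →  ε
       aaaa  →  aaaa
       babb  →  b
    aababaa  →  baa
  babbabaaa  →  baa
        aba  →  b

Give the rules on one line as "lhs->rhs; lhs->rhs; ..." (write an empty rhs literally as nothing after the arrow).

  | bab => b
  | aaba => ab => ε
  | aaaa
  | babb => bb => b

ab->; aba->b; bb->b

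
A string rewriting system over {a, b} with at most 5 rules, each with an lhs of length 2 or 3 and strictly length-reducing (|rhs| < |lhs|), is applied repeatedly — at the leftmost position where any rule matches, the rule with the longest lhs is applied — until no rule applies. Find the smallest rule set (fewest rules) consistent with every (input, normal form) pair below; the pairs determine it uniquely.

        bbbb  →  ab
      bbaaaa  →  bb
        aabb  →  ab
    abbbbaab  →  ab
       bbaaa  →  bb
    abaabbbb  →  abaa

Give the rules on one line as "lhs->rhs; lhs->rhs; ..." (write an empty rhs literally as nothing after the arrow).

  | bbbb => ab
  | bbaaaa => bbaaa => bbaa => bba => bb
  | aabb => ab
  | abbbbaab => aabaab => aaab => ab

aaa->a; aab->a; bba->bb; bbb->a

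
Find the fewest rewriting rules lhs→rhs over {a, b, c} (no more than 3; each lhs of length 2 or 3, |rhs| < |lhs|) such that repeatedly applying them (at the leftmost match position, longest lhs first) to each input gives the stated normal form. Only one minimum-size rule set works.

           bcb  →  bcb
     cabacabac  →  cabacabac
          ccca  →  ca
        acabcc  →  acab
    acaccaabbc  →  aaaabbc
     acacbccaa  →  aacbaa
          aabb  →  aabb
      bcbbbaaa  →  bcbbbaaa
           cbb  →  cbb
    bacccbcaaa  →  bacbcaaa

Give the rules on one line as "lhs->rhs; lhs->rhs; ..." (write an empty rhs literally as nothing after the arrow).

cac->ac; cc->

  | bcb
  | cabacabac
  | ccca => ca
  | acabcc => acab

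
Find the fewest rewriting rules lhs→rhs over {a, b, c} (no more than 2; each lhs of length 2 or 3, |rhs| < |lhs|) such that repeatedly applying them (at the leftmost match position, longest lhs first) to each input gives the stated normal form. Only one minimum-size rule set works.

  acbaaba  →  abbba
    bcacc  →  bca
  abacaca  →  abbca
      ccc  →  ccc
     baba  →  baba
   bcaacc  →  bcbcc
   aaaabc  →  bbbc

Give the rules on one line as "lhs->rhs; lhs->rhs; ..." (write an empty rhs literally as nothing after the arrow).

aa->b; ac->a

  | acbaaba => abaaba => abbba
  | bcacc => bcac => bca
  | abacaca => abaaca => abbca
  | ccc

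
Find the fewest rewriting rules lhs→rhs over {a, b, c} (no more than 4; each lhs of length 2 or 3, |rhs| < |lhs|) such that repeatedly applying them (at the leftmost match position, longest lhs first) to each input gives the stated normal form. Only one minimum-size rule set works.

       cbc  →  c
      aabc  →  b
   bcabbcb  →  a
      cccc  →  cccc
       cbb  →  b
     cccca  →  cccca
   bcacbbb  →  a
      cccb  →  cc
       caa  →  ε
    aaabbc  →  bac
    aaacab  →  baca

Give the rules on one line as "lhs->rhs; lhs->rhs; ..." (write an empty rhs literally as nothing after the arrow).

aa->b; ab->a; bc->; cb->

  | cbc => c
  | aabc => bbc => b
  | bcabbcb => abbcb => abcb => acb => a
  | cccc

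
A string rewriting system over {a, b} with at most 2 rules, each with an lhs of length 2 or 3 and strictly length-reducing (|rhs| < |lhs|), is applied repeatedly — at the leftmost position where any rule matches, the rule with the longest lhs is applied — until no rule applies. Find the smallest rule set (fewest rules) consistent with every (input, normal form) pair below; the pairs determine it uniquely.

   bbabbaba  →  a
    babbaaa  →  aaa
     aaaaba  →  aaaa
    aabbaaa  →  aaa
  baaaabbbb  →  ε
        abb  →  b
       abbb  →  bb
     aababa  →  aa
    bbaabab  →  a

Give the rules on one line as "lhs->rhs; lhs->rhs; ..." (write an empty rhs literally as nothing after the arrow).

ab->; ba->a

  | bbabbaba => babbaba => abbaba => baba => aba => a
  | babbaaa => abbaaa => baaa => aaa
  | aaaaba => aaaa
  | aabbaaa => abaaa => aaa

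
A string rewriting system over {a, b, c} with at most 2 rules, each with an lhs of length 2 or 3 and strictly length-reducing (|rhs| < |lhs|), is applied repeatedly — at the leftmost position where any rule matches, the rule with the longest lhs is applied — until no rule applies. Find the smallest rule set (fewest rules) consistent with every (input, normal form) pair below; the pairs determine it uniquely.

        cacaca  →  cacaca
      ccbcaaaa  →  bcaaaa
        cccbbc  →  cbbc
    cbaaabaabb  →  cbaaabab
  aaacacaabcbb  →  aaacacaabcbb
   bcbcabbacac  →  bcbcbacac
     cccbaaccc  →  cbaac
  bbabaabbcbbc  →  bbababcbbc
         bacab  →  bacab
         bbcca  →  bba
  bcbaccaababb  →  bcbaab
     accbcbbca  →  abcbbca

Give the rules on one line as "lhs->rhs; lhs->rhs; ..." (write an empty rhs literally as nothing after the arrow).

  | cacaca
  | ccbcaaaa => bcaaaa
  | cccbbc => cbbc
  | cbaaabaabb => cbaaabab

abb->b; cc->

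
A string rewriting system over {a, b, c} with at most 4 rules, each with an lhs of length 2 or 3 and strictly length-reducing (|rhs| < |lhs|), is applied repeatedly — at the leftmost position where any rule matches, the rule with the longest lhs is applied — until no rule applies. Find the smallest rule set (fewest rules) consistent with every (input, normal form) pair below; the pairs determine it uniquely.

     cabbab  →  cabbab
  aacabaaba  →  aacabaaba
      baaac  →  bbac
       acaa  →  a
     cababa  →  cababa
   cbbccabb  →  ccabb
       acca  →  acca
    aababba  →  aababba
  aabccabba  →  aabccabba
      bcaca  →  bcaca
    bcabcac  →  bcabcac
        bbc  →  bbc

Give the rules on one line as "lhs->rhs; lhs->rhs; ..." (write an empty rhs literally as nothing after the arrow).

  | cabbab
  | aacabaaba
  | baaac => bbac
  | acaa => a

aaa->ba; caa->; cbb->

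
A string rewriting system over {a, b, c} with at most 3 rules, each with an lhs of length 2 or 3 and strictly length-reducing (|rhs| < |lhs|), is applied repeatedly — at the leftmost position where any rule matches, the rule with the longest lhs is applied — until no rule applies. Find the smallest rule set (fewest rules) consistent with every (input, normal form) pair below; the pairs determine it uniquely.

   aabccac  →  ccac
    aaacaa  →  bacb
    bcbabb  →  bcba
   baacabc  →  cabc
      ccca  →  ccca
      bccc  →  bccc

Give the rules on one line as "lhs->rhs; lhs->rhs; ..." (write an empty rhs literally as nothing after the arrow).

aa->b; bb->

  | aabccac => bbccac => ccac
  | aaacaa => bacaa => bacb
  | bcbabb => bcba
  | baacabc => bbcabc => cabc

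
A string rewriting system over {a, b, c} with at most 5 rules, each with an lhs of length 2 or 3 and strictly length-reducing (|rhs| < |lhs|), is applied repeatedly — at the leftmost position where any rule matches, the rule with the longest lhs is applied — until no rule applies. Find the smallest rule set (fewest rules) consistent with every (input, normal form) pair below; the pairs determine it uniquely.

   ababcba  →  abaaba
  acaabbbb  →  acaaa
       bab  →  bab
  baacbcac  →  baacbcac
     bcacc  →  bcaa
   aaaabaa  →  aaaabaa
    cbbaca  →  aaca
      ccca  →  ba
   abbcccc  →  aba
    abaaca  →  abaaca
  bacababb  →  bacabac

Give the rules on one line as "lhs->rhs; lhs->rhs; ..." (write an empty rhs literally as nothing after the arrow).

  | ababcba => abaaba
  | acaabbbb => acaacbb => acaacc => acaaa
  | bab
  | baacbcac

bb->c; bcb->ab; cc->a; ccc->b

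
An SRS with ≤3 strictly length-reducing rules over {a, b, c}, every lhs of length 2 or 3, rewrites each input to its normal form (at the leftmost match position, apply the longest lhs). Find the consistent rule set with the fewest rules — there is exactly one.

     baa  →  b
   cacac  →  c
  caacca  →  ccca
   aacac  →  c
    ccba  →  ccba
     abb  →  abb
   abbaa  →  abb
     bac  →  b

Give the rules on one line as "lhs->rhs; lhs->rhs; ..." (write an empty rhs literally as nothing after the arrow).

  | baa => b
  | cacac => cac => c
  | caacca => ccca
  | aacac => cac => c

aa->; ac->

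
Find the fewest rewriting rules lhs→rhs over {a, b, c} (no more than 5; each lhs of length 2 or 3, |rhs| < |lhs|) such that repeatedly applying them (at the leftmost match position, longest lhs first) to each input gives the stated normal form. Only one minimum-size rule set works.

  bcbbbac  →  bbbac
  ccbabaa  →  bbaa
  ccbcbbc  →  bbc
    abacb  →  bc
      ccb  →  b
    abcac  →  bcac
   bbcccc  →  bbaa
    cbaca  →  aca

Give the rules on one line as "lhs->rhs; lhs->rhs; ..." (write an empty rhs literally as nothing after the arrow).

ab->b; acb->c; cb->; cc->a

  | bcbbbac => bbbac
  | ccbabaa => ababaa => babaa => bbaa
  | ccbcbbc => abcbbc => bcbbc => bbc
  | abacb => bacb => bc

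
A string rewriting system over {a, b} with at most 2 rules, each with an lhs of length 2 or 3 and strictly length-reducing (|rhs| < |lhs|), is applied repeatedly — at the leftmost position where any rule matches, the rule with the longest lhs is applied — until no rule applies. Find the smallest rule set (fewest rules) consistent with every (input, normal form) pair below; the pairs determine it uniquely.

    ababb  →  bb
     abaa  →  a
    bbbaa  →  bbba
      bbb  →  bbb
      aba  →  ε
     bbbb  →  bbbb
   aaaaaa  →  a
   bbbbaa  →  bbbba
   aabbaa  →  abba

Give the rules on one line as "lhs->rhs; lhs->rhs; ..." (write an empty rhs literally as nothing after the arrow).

aa->a; aba->

  | ababb => bb
  | abaa => a
  | bbbaa => bbba
  | bbb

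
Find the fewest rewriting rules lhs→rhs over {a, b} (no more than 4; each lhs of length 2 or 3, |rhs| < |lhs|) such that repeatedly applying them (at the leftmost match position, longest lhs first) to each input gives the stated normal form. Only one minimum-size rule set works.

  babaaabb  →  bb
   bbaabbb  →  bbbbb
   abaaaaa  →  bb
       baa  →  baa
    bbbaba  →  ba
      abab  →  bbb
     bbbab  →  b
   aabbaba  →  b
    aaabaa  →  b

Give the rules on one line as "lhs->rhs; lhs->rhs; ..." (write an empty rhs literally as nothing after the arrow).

  | babaaabb => aaabb => aabb => abb => bb
  | bbaabbb => ababbb => bbbbb
  | abaaaaa => bbaaaa => abaaa => bbaa => aba => bb
  | baa

ab->b; aba->bb; bab->; bba->ab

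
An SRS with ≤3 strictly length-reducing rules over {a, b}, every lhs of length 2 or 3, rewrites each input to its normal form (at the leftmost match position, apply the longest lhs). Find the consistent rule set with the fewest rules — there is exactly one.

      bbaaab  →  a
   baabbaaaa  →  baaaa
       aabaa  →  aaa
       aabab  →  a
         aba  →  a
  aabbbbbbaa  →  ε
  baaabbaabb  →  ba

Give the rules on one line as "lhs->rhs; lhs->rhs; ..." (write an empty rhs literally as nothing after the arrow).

ab->; bba->

  | bbaaab => aab => a
  | baabbaaaa => babaaaa => baaaa
  | aabaa => aaa
  | aabab => aab => a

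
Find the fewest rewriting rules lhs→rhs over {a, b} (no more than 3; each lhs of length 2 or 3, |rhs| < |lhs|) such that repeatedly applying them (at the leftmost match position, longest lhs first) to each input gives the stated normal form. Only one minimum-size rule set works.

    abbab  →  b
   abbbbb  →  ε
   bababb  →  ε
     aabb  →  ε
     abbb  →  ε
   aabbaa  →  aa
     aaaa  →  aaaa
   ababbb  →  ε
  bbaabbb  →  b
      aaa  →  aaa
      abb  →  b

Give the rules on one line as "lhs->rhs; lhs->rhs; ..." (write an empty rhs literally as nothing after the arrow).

  | abbab => bab => b
  | abbbbb => bbbb => bb => ε
  | bababb => babb => bb => ε
  | aabb => ab => ε

ab->; bb->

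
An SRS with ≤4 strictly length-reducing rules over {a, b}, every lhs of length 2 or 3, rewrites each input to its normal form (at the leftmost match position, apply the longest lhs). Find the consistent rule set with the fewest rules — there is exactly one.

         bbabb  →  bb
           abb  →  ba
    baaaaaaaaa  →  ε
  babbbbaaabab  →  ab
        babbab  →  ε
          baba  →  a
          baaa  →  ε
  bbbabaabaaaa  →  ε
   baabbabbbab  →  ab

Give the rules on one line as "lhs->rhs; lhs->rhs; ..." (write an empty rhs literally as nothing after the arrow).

  | bbabb => bb
  | abb => ba
  | baaaaaaaaa => aaaaaaaa => aaaaaa => aaaa => aa => ε
  | babbbbaaabab => bbbaaabab => bbaabab => babab => ab

aa->; abb->ba; baa->a; bab->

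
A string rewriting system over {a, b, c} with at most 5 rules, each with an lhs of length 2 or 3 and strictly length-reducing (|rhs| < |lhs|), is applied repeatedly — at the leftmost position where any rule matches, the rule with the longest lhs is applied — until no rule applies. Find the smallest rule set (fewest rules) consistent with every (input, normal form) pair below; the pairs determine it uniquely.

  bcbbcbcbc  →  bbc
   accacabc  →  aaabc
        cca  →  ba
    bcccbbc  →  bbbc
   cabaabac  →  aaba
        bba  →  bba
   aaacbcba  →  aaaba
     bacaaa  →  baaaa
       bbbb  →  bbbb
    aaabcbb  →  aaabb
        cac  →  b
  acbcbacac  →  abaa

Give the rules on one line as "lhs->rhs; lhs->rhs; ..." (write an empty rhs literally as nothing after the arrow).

ac->a; ca->c; cb->; cc->b

  | bcbbcbcbc => bbcbcbc => bbcbc => bbc
  | accacabc => acacabc => aacabc => aaabc
  | cca => ba
  | bcccbbc => bbcbbc => bbbc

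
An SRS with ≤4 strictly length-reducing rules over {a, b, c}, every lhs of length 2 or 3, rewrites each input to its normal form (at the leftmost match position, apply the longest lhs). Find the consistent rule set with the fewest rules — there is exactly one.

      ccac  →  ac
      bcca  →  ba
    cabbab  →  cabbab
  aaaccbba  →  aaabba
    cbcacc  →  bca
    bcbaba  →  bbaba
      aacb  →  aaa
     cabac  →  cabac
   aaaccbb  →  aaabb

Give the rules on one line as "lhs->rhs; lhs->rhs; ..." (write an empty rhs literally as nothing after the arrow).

  | ccac => ac
  | bcca => ba
  | cabbab
  | aaaccbba => aaabba

acb->aa; cb->b; cc->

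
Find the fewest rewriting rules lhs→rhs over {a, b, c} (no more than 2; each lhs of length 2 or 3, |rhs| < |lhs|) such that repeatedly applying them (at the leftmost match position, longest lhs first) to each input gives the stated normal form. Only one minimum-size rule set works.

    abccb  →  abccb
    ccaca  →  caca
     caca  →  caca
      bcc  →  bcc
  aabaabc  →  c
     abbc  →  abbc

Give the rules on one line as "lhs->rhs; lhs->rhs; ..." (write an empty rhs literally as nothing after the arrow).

  | abccb
  | ccaca => caca
  | caca
  | bcc

aab->; cca->ca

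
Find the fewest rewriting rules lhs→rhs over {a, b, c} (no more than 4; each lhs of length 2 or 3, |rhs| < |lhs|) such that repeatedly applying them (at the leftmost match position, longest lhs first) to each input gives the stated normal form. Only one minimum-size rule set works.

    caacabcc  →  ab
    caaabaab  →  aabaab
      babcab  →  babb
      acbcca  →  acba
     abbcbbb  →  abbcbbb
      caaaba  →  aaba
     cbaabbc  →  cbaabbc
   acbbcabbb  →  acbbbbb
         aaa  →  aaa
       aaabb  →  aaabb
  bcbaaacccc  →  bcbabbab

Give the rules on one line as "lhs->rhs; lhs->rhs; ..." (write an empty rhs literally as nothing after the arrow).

aac->bb; ca->; cc->; ccc->ab

  | caacabcc => acabcc => abcc => ab
  | caaabaab => aabaab
  | babcab => babb
  | acbcca => acba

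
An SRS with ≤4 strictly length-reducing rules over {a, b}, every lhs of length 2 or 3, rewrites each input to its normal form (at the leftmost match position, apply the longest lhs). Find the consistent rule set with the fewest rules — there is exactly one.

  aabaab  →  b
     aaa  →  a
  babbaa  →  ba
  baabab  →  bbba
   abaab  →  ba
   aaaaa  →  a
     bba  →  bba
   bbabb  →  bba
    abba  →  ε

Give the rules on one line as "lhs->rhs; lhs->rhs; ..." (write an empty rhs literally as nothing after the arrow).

aa->; aab->ba; ab->; abb->a

  | aabaab => baaab => bab => b
  | aaa => a
  | babbaa => baaa => ba
  | baabab => bbaab => bbba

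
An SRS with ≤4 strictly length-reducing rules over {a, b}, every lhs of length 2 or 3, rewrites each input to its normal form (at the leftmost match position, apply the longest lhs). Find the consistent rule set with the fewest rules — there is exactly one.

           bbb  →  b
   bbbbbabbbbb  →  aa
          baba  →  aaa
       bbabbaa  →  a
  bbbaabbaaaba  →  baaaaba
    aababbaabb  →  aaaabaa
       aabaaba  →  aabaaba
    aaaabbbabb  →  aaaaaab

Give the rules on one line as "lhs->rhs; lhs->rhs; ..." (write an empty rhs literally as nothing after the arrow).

bab->aa; bb->; bba->

  | bbb => b
  | bbbbbabbbbb => bbbabbbbb => babbbbb => aabbbb => aabb => aa
  | baba => aaa
  | bbabbaa => bbaa => a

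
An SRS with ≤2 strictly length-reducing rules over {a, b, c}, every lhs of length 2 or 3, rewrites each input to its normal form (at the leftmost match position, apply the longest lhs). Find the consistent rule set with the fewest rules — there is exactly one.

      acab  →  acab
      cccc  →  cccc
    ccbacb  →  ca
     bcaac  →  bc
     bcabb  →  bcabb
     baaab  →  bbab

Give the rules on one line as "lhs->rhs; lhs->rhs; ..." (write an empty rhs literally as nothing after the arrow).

  | acab
  | cccc
  | ccbacb => cacb => ca
  | bcaac => bcbc => bc

aa->b; cb->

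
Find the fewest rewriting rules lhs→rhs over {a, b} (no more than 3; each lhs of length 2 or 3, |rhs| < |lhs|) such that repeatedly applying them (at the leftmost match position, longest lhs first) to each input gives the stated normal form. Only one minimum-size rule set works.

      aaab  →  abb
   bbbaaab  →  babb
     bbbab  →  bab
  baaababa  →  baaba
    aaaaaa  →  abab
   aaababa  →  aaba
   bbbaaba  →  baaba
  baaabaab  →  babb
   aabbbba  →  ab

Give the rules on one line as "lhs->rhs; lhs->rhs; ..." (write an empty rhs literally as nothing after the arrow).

  | aaab => abb
  | bbbaaab => baaab => babb
  | bbbab => bab
  | baaababa => babbaba => baaba

aaa->ab; bba->a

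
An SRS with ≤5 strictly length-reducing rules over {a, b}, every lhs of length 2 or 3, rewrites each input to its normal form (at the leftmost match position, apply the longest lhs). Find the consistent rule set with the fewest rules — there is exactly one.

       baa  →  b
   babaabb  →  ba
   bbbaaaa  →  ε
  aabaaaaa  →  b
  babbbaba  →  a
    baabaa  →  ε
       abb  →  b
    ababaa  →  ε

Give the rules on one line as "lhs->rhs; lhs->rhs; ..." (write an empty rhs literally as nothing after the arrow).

aa->; aab->ba; ab->; bb->a

  | baa => b
  | babaabb => baabb => bbab => aab => ba
  | bbbaaaa => abaaaa => aaaa => aa => ε
  | aabaaaaa => baaaaaa => baaaa => baa => b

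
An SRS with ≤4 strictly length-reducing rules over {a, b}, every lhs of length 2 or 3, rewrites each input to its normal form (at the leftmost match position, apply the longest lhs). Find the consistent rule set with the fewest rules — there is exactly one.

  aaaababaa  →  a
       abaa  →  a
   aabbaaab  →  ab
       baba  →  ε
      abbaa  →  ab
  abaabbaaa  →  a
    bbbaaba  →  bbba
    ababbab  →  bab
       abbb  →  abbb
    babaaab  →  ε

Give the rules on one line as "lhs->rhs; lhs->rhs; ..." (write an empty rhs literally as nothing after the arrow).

aa->a; aab->; aba->aa; baa->

  | aaaababaa => aaababaa => aababaa => abaa => aaa => aa => a
  | abaa => aaa => aa => a
  | aabbaaab => baaab => ab
  | baba => baa => ε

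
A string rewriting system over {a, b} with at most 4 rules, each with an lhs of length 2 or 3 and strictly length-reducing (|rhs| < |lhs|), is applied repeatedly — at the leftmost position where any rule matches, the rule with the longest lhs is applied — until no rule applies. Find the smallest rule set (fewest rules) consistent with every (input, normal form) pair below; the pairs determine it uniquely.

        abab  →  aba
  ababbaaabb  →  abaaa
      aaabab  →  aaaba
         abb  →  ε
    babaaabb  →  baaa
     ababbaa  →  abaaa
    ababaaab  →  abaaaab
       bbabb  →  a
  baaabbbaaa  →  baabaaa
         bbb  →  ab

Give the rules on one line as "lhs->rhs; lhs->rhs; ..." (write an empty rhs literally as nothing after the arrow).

abb->; bab->ba; bb->a

  | abab => aba
  | ababbaaabb => ababaaabb => abaaaabb => abaaa
  | aaabab => aaaba
  | abb => ε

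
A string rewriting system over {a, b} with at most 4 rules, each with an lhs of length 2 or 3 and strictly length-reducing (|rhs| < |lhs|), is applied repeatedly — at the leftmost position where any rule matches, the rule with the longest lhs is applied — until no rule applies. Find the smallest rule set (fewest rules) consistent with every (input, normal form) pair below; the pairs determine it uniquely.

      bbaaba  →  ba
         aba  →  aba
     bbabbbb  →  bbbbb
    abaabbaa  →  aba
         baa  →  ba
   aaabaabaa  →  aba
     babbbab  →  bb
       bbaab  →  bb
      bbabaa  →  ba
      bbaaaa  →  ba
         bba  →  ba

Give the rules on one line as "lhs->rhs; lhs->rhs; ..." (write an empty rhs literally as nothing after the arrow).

  | bbaaba => baaba => baba => bba => ba
  | aba
  | bbabbbb => babbbb => bbbbb
  | abaabbaa => ababbaa => abbbaa => abbaa => abaa => aba

aa->a; bab->bb; bba->ba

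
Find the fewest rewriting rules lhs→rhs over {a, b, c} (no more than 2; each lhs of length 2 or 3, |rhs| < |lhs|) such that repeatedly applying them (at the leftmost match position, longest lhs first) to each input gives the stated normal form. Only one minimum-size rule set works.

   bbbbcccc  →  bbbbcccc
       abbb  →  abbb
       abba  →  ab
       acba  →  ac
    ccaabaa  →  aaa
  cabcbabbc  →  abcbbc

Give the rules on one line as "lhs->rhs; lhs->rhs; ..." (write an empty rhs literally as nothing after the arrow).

ba->; ca->a

  | bbbbcccc
  | abbb
  | abba => ab
  | acba => ac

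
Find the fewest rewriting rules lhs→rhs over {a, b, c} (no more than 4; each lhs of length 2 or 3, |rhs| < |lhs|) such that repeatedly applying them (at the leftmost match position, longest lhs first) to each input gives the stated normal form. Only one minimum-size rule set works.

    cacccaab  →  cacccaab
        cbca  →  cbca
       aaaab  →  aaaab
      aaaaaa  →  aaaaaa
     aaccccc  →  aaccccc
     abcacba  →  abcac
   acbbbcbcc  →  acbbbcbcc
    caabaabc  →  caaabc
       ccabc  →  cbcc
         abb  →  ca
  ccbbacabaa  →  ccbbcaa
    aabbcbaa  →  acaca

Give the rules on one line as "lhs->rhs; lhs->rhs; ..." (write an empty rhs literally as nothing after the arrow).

  | cacccaab
  | cbca
  | aaaab
  | aaaaaa

abb->ca; ba->; cab->bc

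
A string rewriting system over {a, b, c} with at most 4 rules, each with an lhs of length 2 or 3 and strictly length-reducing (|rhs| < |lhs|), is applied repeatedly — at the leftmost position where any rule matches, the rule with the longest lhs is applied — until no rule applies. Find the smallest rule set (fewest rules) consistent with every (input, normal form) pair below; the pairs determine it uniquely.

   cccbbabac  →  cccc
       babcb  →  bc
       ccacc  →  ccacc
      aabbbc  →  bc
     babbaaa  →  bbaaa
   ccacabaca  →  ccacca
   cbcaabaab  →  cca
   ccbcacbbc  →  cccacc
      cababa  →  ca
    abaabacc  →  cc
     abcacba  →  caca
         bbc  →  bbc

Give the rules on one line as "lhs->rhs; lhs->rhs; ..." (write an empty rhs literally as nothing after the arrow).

  | cccbbabac => cccbabac => cccabac => cccc
  | babcb => bcb => bc
  | ccacc
  | aabbbc => abbc => bc

ab->; aba->; cb->c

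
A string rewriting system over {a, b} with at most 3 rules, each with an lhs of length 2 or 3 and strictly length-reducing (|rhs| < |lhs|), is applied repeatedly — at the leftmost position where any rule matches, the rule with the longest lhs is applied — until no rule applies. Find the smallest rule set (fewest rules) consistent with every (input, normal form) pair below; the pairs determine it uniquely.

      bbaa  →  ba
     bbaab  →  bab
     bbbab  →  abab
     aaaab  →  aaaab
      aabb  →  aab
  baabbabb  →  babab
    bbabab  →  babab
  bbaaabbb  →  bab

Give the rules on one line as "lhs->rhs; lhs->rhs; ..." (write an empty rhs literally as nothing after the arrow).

  | bbaa => baa => ba
  | bbaab => baab => bab
  | bbbab => abab
  | aaaab

baa->ba; bb->b; bbb->ab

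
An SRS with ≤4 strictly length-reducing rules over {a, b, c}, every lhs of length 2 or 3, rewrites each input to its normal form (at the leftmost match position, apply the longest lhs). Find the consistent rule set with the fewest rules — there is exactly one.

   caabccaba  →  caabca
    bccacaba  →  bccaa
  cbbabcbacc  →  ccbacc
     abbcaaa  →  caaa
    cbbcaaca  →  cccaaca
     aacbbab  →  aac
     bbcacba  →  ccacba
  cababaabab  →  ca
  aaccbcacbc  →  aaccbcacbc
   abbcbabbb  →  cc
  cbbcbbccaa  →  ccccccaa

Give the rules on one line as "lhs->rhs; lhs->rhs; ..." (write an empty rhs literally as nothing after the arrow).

aba->ca; abb->; bb->c; cab->

  | caabccaba => caabca
  | bccacaba => bccaa
  | cbbabcbacc => ccabcbacc => ccbacc
  | abbcaaa => caaa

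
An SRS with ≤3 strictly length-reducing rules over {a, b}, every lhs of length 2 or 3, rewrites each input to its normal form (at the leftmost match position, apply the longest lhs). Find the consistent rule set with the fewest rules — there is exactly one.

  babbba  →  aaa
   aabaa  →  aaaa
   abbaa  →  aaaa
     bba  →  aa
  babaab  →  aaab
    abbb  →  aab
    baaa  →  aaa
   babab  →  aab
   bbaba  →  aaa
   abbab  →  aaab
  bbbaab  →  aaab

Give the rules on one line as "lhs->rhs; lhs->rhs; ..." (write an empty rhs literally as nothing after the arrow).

  | babbba => abbba => aaba => aaa
  | aabaa => aaaa
  | abbaa => aaaa
  | bba => aa

ba->a; bb->a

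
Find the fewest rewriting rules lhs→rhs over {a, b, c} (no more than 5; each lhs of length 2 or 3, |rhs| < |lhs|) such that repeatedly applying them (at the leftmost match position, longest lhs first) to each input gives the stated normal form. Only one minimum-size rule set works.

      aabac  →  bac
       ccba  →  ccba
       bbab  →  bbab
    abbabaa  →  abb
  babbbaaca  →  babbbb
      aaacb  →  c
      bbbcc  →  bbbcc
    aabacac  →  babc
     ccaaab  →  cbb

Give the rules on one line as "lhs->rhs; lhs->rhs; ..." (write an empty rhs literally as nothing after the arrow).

  | aabac => bac
  | ccba
  | bbab
  | abbabaa => abbaa => abb

aa->; aba->a; acb->c; ca->b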